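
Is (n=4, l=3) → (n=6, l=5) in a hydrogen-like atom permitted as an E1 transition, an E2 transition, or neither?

Δl = 5 − 3 = +2; l_i + l_f = 8.
E1 (Δl = ±1): not satisfied.
E2 (Δl = 0,±2, l_i+l_f ≥ 2): satisfied.

E2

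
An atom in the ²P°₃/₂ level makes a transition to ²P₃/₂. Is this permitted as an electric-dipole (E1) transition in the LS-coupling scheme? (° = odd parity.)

allowed

Reading off the term symbols: S 1/2→1/2, L 1→1, J 3/2→3/2, parity odd→even.
Parity must change: odd → even — satisfied.
ΔS = 0: S: 1/2 → 1/2 — satisfied.
ΔL = 0, ±1 (not L=0↔0): L: 1 → 1, ΔL = +0 — satisfied.
ΔJ = 0, ±1 (not J=0↔0): J: 3/2 → 3/2, ΔJ = +0 — satisfied.
All four E1 rules are satisfied.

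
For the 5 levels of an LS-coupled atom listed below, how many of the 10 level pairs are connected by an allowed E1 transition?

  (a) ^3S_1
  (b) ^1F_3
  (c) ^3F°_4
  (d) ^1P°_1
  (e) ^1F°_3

(a)–(b): forbidden (parity, ΔS, ΔL, ΔJ).
(a)–(c): forbidden (ΔL, ΔJ).
(a)–(d): forbidden (ΔS).
(a)–(e): forbidden (ΔS, ΔL, ΔJ).
(b)–(c): forbidden (ΔS).
(b)–(d): forbidden (ΔL, ΔJ).
(b)–(e): allowed.
(c)–(d): forbidden (parity, ΔS, ΔL, ΔJ).
(c)–(e): forbidden (parity, ΔS).
(d)–(e): forbidden (parity, ΔL, ΔJ).
Allowed pairs: 1 of 10.

1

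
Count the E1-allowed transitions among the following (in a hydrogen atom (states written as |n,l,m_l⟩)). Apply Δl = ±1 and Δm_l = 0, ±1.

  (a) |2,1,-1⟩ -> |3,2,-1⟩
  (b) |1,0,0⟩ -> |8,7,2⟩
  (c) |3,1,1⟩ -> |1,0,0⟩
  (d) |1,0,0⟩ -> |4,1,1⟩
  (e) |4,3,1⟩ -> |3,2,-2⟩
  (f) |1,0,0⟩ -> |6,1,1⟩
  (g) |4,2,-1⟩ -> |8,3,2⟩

(a) allowed
(b) forbidden — Δl = +7 (E1 requires Δl = ±1); Δm_l = +2 (E1 requires Δm_l = 0, ±1)
(c) allowed
(d) allowed
(e) forbidden — Δm_l = -3 (E1 requires Δm_l = 0, ±1)
(f) allowed
(g) forbidden — Δm_l = +3 (E1 requires Δm_l = 0, ±1)
Total allowed: 4 of 7.

4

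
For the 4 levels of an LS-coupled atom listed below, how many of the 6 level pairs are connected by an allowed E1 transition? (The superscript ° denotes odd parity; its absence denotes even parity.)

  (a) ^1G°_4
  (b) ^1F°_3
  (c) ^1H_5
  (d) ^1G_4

3

(a)–(b): forbidden (parity).
(a)–(c): allowed.
(a)–(d): allowed.
(b)–(c): forbidden (ΔL, ΔJ).
(b)–(d): allowed.
(c)–(d): forbidden (parity).
Allowed pairs: 3 of 6.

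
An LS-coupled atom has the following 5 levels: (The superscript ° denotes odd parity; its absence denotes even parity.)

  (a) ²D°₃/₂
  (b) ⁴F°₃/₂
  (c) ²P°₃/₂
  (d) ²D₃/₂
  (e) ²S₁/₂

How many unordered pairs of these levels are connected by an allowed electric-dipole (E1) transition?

(a)–(b): forbidden (parity, ΔS).
(a)–(c): forbidden (parity).
(a)–(d): allowed.
(a)–(e): forbidden (ΔL).
(b)–(c): forbidden (parity, ΔS, ΔL).
(b)–(d): forbidden (ΔS).
(b)–(e): forbidden (ΔS, ΔL).
(c)–(d): allowed.
(c)–(e): allowed.
(d)–(e): forbidden (parity, ΔL).
Allowed pairs: 3 of 10.

3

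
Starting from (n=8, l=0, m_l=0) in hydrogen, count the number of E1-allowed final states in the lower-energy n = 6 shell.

3

E1 requires Δl = ±1, so l_f ∈ {-1, 1}; with 0 ≤ l_f ≤ n_f−1 = 5, the allowed l_f values are {1}.
For l_f = 1: m_f ∈ {m_i−1, m_i, m_i+1} ∩ [−1, 1] = {-1, 0, 1} → 3 states.
Total: 3.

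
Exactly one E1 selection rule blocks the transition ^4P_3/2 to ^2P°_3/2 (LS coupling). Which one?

Initial level: S=3/2, L=1, J=3/2, parity even. Final level: S=1/2, L=1, J=3/2, parity odd.
Parity must change: even → odd — passes.
ΔS = 0: S: 3/2 → 1/2 — fails.
ΔL = 0, ±1 (not L=0↔0): L: 1 → 1, ΔL = +0 — passes.
ΔJ = 0, ±1 (not J=0↔0): J: 3/2 → 3/2, ΔJ = +0 — passes.

the ΔS = 0 rule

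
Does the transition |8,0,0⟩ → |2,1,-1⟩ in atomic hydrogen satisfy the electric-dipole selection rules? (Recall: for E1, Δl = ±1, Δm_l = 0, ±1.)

Δl = 1 − 0 = +1; the E1 rule Δl = ±1 is satisfied.
Δm_l = -1 − (0) = -1. E1 requires Δm_l = 0, ±1: satisfied.
All E1 selection rules are satisfied.

allowed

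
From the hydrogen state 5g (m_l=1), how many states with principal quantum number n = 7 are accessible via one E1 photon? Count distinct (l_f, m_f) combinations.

6

E1 requires Δl = ±1, so l_f ∈ {3, 5}; with 0 ≤ l_f ≤ n_f−1 = 6, the allowed l_f values are {3, 5}.
For l_f = 3: m_f ∈ {m_i−1, m_i, m_i+1} ∩ [−3, 3] = {0, 1, 2} → 3 states.
For l_f = 5: m_f ∈ {m_i−1, m_i, m_i+1} ∩ [−5, 5] = {0, 1, 2} → 3 states.
Total: 6.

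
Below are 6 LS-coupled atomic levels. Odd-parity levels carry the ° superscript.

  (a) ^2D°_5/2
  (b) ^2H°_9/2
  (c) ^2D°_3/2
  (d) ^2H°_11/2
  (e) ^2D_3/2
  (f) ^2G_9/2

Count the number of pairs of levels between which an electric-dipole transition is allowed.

4

(a)–(b): forbidden (parity, ΔL, ΔJ).
(a)–(c): forbidden (parity).
(a)–(d): forbidden (parity, ΔL, ΔJ).
(a)–(e): allowed.
(a)–(f): forbidden (ΔL, ΔJ).
(b)–(c): forbidden (parity, ΔL, ΔJ).
(b)–(d): forbidden (parity).
(b)–(e): forbidden (ΔL, ΔJ).
(b)–(f): allowed.
(c)–(d): forbidden (parity, ΔL, ΔJ).
(c)–(e): allowed.
(c)–(f): forbidden (ΔL, ΔJ).
(d)–(e): forbidden (ΔL, ΔJ).
(d)–(f): allowed.
(e)–(f): forbidden (parity, ΔL, ΔJ).
Allowed pairs: 4 of 15.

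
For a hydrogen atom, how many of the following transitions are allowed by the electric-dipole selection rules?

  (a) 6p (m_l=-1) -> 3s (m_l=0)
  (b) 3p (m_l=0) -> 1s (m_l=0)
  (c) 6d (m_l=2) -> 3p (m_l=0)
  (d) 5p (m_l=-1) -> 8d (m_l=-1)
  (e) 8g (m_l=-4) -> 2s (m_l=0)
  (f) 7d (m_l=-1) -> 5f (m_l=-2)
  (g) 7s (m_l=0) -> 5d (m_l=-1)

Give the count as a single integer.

4

(a) allowed
(b) allowed
(c) forbidden — Δm_l = -2 (E1 requires Δm_l = 0, ±1)
(d) allowed
(e) forbidden — Δl = -4 (E1 requires Δl = ±1); Δm_l = +4 (E1 requires Δm_l = 0, ±1)
(f) allowed
(g) forbidden — Δl = +2 (E1 requires Δl = ±1)
Total allowed: 4 of 7.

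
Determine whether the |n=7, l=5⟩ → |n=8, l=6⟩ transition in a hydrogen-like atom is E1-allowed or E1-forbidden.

allowed

Δl = 6 − 5 = +1; the E1 rule Δl = ±1 is passes.
All E1 selection rules are satisfied.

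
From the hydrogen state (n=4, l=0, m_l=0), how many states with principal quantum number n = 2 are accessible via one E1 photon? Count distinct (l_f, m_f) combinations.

3

E1 requires Δl = ±1, so l_f ∈ {-1, 1}; with 0 ≤ l_f ≤ n_f−1 = 1, the allowed l_f values are {1}.
For l_f = 1: m_f ∈ {m_i−1, m_i, m_i+1} ∩ [−1, 1] = {-1, 0, 1} → 3 states.
Total: 3.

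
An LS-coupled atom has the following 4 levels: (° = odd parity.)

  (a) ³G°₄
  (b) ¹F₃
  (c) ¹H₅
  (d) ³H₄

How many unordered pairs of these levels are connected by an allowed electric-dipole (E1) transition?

(a)–(b): forbidden (ΔS).
(a)–(c): forbidden (ΔS).
(a)–(d): allowed.
(b)–(c): forbidden (parity, ΔL, ΔJ).
(b)–(d): forbidden (parity, ΔS, ΔL).
(c)–(d): forbidden (parity, ΔS).
Allowed pairs: 1 of 6.

1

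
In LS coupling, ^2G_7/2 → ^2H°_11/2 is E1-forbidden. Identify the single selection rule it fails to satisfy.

Initial level: S=1/2, L=4, J=7/2, parity even. Final level: S=1/2, L=5, J=11/2, parity odd.
Parity must change: even → odd — passes.
ΔS = 0: S: 1/2 → 1/2 — passes.
ΔL = 0, ±1 (not L=0↔0): L: 4 → 5, ΔL = +1 — passes.
ΔJ = 0, ±1 (not J=0↔0): J: 7/2 → 11/2, ΔJ = +2 — fails.

the ΔJ = 0, ±1 rule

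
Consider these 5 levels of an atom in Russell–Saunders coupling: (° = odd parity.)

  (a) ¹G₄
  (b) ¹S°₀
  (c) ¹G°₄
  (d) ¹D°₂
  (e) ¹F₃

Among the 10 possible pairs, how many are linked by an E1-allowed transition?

3

(a)–(b): forbidden (ΔL, ΔJ).
(a)–(c): allowed.
(a)–(d): forbidden (ΔL, ΔJ).
(a)–(e): forbidden (parity).
(b)–(c): forbidden (parity, ΔL, ΔJ).
(b)–(d): forbidden (parity, ΔL, ΔJ).
(b)–(e): forbidden (ΔL, ΔJ).
(c)–(d): forbidden (parity, ΔL, ΔJ).
(c)–(e): allowed.
(d)–(e): allowed.
Allowed pairs: 3 of 10.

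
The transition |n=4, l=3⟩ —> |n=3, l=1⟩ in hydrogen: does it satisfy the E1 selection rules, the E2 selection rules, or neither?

Δl = 1 − 3 = -2; l_i + l_f = 4.
E1 (Δl = ±1): not satisfied.
E2 (Δl = 0,±2, l_i+l_f ≥ 2): satisfied.

E2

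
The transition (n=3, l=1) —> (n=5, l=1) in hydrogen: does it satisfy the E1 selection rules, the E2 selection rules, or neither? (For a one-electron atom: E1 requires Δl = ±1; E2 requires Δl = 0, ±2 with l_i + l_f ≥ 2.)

Δl = 1 − 1 = +0; l_i + l_f = 2.
E1 (Δl = ±1): not satisfied.
E2 (Δl = 0,±2, l_i+l_f ≥ 2): satisfied.

E2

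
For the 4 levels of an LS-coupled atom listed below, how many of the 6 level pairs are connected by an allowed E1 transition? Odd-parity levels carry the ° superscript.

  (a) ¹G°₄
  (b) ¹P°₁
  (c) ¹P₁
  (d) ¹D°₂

2

(a)–(b): forbidden (parity, ΔL, ΔJ).
(a)–(c): forbidden (ΔL, ΔJ).
(a)–(d): forbidden (parity, ΔL, ΔJ).
(b)–(c): allowed.
(b)–(d): forbidden (parity).
(c)–(d): allowed.
Allowed pairs: 2 of 6.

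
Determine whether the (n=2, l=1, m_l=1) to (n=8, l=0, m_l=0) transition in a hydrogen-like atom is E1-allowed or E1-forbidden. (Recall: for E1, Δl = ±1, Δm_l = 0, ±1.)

Initial l = 1, final l = 0, so Δl = -1. E1 requires Δl = ±1: satisfied.
m_l: 1 → 0 (Δm_l = -1). |Δm_l| ≤ 1 satisfied.
All E1 selection rules are satisfied.

allowed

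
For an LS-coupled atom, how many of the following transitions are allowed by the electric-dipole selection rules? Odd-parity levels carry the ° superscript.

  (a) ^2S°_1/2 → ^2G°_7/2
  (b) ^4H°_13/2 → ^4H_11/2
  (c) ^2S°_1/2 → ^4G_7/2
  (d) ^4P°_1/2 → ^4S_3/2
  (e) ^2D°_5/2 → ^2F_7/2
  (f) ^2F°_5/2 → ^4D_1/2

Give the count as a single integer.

(a) forbidden (parity, ΔL, ΔJ fail)
(b) allowed
(c) forbidden (ΔS, ΔL, ΔJ fail)
(d) allowed
(e) allowed
(f) forbidden (ΔS, ΔJ fail)
Total allowed: 3 of 6.

3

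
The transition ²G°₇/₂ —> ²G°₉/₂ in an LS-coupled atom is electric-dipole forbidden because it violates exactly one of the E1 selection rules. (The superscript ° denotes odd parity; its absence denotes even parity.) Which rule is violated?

parity

Parity must change: odd → odd — fails.
ΔS = 0: S: 1/2 → 1/2 — ok.
ΔL = 0, ±1 (not L=0↔0): L: 4 → 4, ΔL = +0 — ok.
ΔJ = 0, ±1 (not J=0↔0): J: 7/2 → 9/2, ΔJ = +1 — ok.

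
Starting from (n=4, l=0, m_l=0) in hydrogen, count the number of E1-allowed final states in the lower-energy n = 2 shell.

3

E1 requires Δl = ±1, so l_f ∈ {-1, 1}; with 0 ≤ l_f ≤ n_f−1 = 1, the allowed l_f values are {1}.
For l_f = 1: m_f ∈ {m_i−1, m_i, m_i+1} ∩ [−1, 1] = {-1, 0, 1} → 3 states.
Total: 3.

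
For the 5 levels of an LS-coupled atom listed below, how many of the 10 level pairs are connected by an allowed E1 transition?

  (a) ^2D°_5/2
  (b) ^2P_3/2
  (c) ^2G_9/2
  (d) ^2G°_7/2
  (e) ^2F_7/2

(a)–(b): allowed.
(a)–(c): forbidden (ΔL, ΔJ).
(a)–(d): forbidden (parity, ΔL).
(a)–(e): allowed.
(b)–(c): forbidden (parity, ΔL, ΔJ).
(b)–(d): forbidden (ΔL, ΔJ).
(b)–(e): forbidden (parity, ΔL, ΔJ).
(c)–(d): allowed.
(c)–(e): forbidden (parity).
(d)–(e): allowed.
Allowed pairs: 4 of 10.

4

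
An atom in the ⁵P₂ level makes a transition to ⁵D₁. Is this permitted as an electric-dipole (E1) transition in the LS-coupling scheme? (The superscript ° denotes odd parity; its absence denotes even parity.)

ΔS = 0: S: 2 → 2 — satisfied.
Parity must change: even → even — violated.
ΔJ = 0, ±1 (not J=0↔0): J: 2 → 1, ΔJ = -1 — satisfied.
ΔL = 0, ±1 (not L=0↔0): L: 1 → 2, ΔL = +1 — satisfied.
Rule(s) violated: parity.

forbidden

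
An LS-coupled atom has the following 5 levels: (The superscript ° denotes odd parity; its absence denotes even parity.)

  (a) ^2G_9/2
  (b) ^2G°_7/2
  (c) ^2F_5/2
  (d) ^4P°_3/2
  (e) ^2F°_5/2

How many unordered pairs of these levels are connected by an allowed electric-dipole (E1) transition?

3

(a)–(b): allowed.
(a)–(c): forbidden (parity, ΔJ).
(a)–(d): forbidden (ΔS, ΔL, ΔJ).
(a)–(e): forbidden (ΔJ).
(b)–(c): allowed.
(b)–(d): forbidden (parity, ΔS, ΔL, ΔJ).
(b)–(e): forbidden (parity).
(c)–(d): forbidden (ΔS, ΔL).
(c)–(e): allowed.
(d)–(e): forbidden (parity, ΔS, ΔL).
Allowed pairs: 3 of 10.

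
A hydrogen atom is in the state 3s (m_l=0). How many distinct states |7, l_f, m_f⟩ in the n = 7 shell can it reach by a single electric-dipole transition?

3

E1 requires Δl = ±1, so l_f ∈ {-1, 1}; with 0 ≤ l_f ≤ n_f−1 = 6, the allowed l_f values are {1}.
For l_f = 1: m_f ∈ {m_i−1, m_i, m_i+1} ∩ [−1, 1] = {-1, 0, 1} → 3 states.
Total: 3.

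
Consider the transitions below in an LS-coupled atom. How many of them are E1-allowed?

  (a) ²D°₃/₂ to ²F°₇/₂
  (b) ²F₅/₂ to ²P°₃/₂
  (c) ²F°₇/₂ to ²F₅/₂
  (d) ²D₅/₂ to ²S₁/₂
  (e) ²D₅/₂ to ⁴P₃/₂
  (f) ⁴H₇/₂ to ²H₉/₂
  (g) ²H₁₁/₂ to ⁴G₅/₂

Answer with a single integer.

1

(a) forbidden (parity, ΔJ fail)
(b) forbidden (ΔL fails)
(c) allowed
(d) forbidden (parity, ΔL, ΔJ fail)
(e) forbidden (parity, ΔS fail)
(f) forbidden (parity, ΔS fail)
(g) forbidden (parity, ΔS, ΔJ fail)
Total allowed: 1 of 7.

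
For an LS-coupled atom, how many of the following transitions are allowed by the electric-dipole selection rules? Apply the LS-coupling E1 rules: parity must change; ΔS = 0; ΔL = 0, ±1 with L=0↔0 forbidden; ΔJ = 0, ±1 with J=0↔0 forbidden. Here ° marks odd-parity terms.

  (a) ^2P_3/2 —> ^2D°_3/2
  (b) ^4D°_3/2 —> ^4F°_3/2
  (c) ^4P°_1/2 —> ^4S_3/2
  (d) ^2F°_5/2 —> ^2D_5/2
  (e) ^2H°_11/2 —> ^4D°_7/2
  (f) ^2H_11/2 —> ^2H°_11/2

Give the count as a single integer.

4

(a) allowed
(b) forbidden (parity fails)
(c) allowed
(d) allowed
(e) forbidden (parity, ΔS, ΔL, ΔJ fail)
(f) allowed
Total allowed: 4 of 6.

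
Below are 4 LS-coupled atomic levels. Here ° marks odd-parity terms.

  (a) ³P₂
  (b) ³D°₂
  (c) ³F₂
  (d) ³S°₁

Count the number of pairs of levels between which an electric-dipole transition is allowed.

(a)–(b): allowed.
(a)–(c): forbidden (parity, ΔL).
(a)–(d): allowed.
(b)–(c): allowed.
(b)–(d): forbidden (parity, ΔL).
(c)–(d): forbidden (ΔL).
Allowed pairs: 3 of 6.

3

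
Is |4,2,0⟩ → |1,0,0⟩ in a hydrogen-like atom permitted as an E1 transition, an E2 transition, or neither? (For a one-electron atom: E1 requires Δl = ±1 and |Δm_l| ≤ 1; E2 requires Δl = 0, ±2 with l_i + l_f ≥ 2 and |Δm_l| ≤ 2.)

E2

Δl = 0 − 2 = -2; l_i + l_f = 2.
Δm_l = +0.
E1 (Δl = ±1, |Δm_l| ≤ 1): not satisfied.
E2 (Δl = 0,±2, l_i+l_f ≥ 2, |Δm_l| ≤ 2): satisfied.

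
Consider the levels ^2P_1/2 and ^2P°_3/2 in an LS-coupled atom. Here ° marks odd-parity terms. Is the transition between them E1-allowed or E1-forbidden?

Parity must change: even → odd — satisfied.
ΔS = 0: S: 1/2 → 1/2 — satisfied.
ΔJ = 0, ±1 (not J=0↔0): J: 1/2 → 3/2, ΔJ = +1 — satisfied.
ΔL = 0, ±1 (not L=0↔0): L: 1 → 1, ΔL = +0 — satisfied.
All four E1 rules are satisfied.

allowed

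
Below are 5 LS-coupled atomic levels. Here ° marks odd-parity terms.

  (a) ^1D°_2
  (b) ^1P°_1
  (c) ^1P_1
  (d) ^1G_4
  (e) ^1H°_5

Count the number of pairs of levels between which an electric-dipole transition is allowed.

(a)–(b): forbidden (parity).
(a)–(c): allowed.
(a)–(d): forbidden (ΔL, ΔJ).
(a)–(e): forbidden (parity, ΔL, ΔJ).
(b)–(c): allowed.
(b)–(d): forbidden (ΔL, ΔJ).
(b)–(e): forbidden (parity, ΔL, ΔJ).
(c)–(d): forbidden (parity, ΔL, ΔJ).
(c)–(e): forbidden (ΔL, ΔJ).
(d)–(e): allowed.
Allowed pairs: 3 of 10.

3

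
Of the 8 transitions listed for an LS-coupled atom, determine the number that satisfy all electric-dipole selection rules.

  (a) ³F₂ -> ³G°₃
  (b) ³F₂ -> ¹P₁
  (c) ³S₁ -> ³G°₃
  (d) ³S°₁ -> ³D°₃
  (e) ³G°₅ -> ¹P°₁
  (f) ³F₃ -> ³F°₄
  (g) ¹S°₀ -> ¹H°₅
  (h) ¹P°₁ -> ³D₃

2

(a) allowed
(b) forbidden (parity, ΔS, ΔL fail)
(c) forbidden (ΔL, ΔJ fail)
(d) forbidden (parity, ΔL, ΔJ fail)
(e) forbidden (parity, ΔS, ΔL, ΔJ fail)
(f) allowed
(g) forbidden (parity, ΔL, ΔJ fail)
(h) forbidden (ΔS, ΔJ fail)
Total allowed: 2 of 8.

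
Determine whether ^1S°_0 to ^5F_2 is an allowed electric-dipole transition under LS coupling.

forbidden

Initial level: S=0, L=0, J=0, parity odd. Final level: S=2, L=3, J=2, parity even.
Parity must change: odd → even — satisfied.
ΔS = 0: S: 0 → 2 — violated.
ΔL = 0, ±1 (not L=0↔0): L: 0 → 3, ΔL = +3 — violated.
ΔJ = 0, ±1 (not J=0↔0): J: 0 → 2, ΔJ = +2 — violated.
Rule(s) violated: ΔS, ΔL, ΔJ.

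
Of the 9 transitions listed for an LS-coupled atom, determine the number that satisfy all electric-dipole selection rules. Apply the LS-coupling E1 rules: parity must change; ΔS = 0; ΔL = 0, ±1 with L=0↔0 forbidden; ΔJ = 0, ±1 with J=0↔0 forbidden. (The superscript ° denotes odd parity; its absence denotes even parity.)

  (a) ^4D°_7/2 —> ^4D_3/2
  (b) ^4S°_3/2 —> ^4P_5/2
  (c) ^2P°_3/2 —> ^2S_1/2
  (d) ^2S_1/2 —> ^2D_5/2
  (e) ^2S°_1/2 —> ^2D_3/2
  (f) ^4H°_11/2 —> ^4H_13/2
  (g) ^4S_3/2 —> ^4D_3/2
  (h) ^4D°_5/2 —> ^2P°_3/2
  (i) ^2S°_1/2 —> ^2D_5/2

(a) forbidden (ΔJ fails)
(b) allowed
(c) allowed
(d) forbidden (parity, ΔL, ΔJ fail)
(e) forbidden (ΔL fails)
(f) allowed
(g) forbidden (parity, ΔL fail)
(h) forbidden (parity, ΔS fail)
(i) forbidden (ΔL, ΔJ fail)
Total allowed: 3 of 9.

3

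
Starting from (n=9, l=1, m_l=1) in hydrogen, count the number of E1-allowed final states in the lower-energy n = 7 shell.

E1 requires Δl = ±1, so l_f ∈ {0, 2}; with 0 ≤ l_f ≤ n_f−1 = 6, the allowed l_f values are {0, 2}.
For l_f = 0: m_f ∈ {m_i−1, m_i, m_i+1} ∩ [−0, 0] = {0} → 1 state.
For l_f = 2: m_f ∈ {m_i−1, m_i, m_i+1} ∩ [−2, 2] = {0, 1, 2} → 3 states.
Total: 4.

4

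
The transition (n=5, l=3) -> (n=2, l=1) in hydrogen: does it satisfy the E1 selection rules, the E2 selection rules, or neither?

E2

Δl = 1 − 3 = -2; l_i + l_f = 4.
E1 (Δl = ±1): not satisfied.
E2 (Δl = 0,±2, l_i+l_f ≥ 2): satisfied.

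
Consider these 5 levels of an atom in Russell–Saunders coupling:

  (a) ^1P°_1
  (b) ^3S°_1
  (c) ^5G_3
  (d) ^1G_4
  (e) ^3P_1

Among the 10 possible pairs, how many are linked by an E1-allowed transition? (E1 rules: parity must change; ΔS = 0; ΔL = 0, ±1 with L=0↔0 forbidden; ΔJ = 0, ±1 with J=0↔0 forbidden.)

1

(a)–(b): forbidden (parity, ΔS).
(a)–(c): forbidden (ΔS, ΔL, ΔJ).
(a)–(d): forbidden (ΔL, ΔJ).
(a)–(e): forbidden (ΔS).
(b)–(c): forbidden (ΔS, ΔL, ΔJ).
(b)–(d): forbidden (ΔS, ΔL, ΔJ).
(b)–(e): allowed.
(c)–(d): forbidden (parity, ΔS).
(c)–(e): forbidden (parity, ΔS, ΔL, ΔJ).
(d)–(e): forbidden (parity, ΔS, ΔL, ΔJ).
Allowed pairs: 1 of 10.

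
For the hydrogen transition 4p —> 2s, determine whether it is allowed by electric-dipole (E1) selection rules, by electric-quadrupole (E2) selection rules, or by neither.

Δl = 0 − 1 = -1; l_i + l_f = 1.
E1 (Δl = ±1): satisfied.
E2 (Δl = 0,±2, l_i+l_f ≥ 2): not satisfied.

E1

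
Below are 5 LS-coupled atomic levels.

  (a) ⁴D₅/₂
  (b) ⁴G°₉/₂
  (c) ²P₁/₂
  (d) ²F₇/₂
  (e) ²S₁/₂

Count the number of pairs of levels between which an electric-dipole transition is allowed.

0

(a)–(b): forbidden (ΔL, ΔJ).
(a)–(c): forbidden (parity, ΔS, ΔJ).
(a)–(d): forbidden (parity, ΔS).
(a)–(e): forbidden (parity, ΔS, ΔL, ΔJ).
(b)–(c): forbidden (ΔS, ΔL, ΔJ).
(b)–(d): forbidden (ΔS).
(b)–(e): forbidden (ΔS, ΔL, ΔJ).
(c)–(d): forbidden (parity, ΔL, ΔJ).
(c)–(e): forbidden (parity).
(d)–(e): forbidden (parity, ΔL, ΔJ).
Allowed pairs: 0 of 10.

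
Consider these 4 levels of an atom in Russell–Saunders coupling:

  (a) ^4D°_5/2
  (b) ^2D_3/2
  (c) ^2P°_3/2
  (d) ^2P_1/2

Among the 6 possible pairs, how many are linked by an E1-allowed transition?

(a)–(b): forbidden (ΔS).
(a)–(c): forbidden (parity, ΔS).
(a)–(d): forbidden (ΔS, ΔJ).
(b)–(c): allowed.
(b)–(d): forbidden (parity).
(c)–(d): allowed.
Allowed pairs: 2 of 6.

2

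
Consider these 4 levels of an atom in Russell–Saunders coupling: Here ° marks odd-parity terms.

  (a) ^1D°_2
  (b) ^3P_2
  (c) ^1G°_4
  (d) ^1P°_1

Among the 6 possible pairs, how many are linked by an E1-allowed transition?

(a)–(b): forbidden (ΔS).
(a)–(c): forbidden (parity, ΔL, ΔJ).
(a)–(d): forbidden (parity).
(b)–(c): forbidden (ΔS, ΔL, ΔJ).
(b)–(d): forbidden (ΔS).
(c)–(d): forbidden (parity, ΔL, ΔJ).
Allowed pairs: 0 of 6.

0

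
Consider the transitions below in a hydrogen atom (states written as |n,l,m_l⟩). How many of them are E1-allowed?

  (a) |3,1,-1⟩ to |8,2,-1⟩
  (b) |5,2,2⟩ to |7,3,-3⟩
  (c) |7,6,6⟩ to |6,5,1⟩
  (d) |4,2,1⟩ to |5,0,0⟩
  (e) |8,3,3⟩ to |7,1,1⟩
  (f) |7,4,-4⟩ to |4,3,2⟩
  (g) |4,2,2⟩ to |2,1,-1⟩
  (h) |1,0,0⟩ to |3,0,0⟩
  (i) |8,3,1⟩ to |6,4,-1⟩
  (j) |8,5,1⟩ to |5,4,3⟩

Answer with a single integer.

(a) allowed
(b) forbidden — Δm_l = -5 (E1 requires Δm_l = 0, ±1)
(c) forbidden — Δm_l = -5 (E1 requires Δm_l = 0, ±1)
(d) forbidden — Δl = -2 (E1 requires Δl = ±1)
(e) forbidden — Δl = -2 (E1 requires Δl = ±1); Δm_l = -2 (E1 requires Δm_l = 0, ±1)
(f) forbidden — Δm_l = +6 (E1 requires Δm_l = 0, ±1)
(g) forbidden — Δm_l = -3 (E1 requires Δm_l = 0, ±1)
(h) forbidden — Δl = +0 (E1 requires Δl = ±1)
(i) forbidden — Δm_l = -2 (E1 requires Δm_l = 0, ±1)
(j) forbidden — Δm_l = +2 (E1 requires Δm_l = 0, ±1)
Total allowed: 1 of 10.

1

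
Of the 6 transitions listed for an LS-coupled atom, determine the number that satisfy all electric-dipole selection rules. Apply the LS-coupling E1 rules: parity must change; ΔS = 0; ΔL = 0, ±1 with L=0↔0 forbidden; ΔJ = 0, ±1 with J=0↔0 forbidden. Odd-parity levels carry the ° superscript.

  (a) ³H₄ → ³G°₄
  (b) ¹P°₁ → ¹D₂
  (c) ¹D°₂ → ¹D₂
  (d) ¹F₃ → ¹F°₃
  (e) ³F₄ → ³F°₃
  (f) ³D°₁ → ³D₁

(a) allowed
(b) allowed
(c) allowed
(d) allowed
(e) allowed
(f) allowed
Total allowed: 6 of 6.

6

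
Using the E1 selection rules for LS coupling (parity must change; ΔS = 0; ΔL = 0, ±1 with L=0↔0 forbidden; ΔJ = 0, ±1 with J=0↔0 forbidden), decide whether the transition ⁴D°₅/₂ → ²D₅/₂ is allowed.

Parity must change: odd → even — ✓.
ΔS = 0: S: 3/2 → 1/2 — ✗.
ΔL = 0, ±1 (not L=0↔0): L: 2 → 2, ΔL = +0 — ✓.
ΔJ = 0, ±1 (not J=0↔0): J: 5/2 → 5/2, ΔJ = +0 — ✓.
Rule(s) violated: ΔS.

forbidden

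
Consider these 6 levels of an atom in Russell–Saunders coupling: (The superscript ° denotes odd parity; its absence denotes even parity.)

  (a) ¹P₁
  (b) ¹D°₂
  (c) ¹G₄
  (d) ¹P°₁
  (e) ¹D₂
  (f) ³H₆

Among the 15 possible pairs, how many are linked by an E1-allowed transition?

(a)–(b): allowed.
(a)–(c): forbidden (parity, ΔL, ΔJ).
(a)–(d): allowed.
(a)–(e): forbidden (parity).
(a)–(f): forbidden (parity, ΔS, ΔL, ΔJ).
(b)–(c): forbidden (ΔL, ΔJ).
(b)–(d): forbidden (parity).
(b)–(e): allowed.
(b)–(f): forbidden (ΔS, ΔL, ΔJ).
(c)–(d): forbidden (ΔL, ΔJ).
(c)–(e): forbidden (parity, ΔL, ΔJ).
(c)–(f): forbidden (parity, ΔS, ΔJ).
(d)–(e): allowed.
(d)–(f): forbidden (ΔS, ΔL, ΔJ).
(e)–(f): forbidden (parity, ΔS, ΔL, ΔJ).
Allowed pairs: 4 of 15.

4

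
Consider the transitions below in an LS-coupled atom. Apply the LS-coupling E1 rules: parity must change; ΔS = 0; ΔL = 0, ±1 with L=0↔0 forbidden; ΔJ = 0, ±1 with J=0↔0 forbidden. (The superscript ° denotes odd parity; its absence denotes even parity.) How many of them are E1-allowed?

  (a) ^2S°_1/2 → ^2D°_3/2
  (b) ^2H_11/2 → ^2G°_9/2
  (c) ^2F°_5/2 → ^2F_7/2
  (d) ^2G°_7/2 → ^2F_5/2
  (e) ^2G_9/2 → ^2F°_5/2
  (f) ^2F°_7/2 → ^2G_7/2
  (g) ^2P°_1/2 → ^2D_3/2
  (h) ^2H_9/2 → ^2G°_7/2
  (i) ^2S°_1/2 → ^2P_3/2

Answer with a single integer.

(a) forbidden (parity, ΔL fail)
(b) allowed
(c) allowed
(d) allowed
(e) forbidden (ΔJ fails)
(f) allowed
(g) allowed
(h) allowed
(i) allowed
Total allowed: 7 of 9.

7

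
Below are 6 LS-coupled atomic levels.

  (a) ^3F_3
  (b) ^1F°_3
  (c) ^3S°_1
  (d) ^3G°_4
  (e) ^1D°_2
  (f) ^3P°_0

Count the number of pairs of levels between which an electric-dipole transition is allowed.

(a)–(b): forbidden (ΔS).
(a)–(c): forbidden (ΔL, ΔJ).
(a)–(d): allowed.
(a)–(e): forbidden (ΔS).
(a)–(f): forbidden (ΔL, ΔJ).
(b)–(c): forbidden (parity, ΔS, ΔL, ΔJ).
(b)–(d): forbidden (parity, ΔS).
(b)–(e): forbidden (parity).
(b)–(f): forbidden (parity, ΔS, ΔL, ΔJ).
(c)–(d): forbidden (parity, ΔL, ΔJ).
(c)–(e): forbidden (parity, ΔS, ΔL).
(c)–(f): forbidden (parity).
(d)–(e): forbidden (parity, ΔS, ΔL, ΔJ).
(d)–(f): forbidden (parity, ΔL, ΔJ).
(e)–(f): forbidden (parity, ΔS, ΔJ).
Allowed pairs: 1 of 15.

1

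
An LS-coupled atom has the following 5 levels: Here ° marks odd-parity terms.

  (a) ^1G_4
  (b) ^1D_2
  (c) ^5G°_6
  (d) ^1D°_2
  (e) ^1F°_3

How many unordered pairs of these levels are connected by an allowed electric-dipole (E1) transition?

3

(a)–(b): forbidden (parity, ΔL, ΔJ).
(a)–(c): forbidden (ΔS, ΔJ).
(a)–(d): forbidden (ΔL, ΔJ).
(a)–(e): allowed.
(b)–(c): forbidden (ΔS, ΔL, ΔJ).
(b)–(d): allowed.
(b)–(e): allowed.
(c)–(d): forbidden (parity, ΔS, ΔL, ΔJ).
(c)–(e): forbidden (parity, ΔS, ΔJ).
(d)–(e): forbidden (parity).
Allowed pairs: 3 of 10.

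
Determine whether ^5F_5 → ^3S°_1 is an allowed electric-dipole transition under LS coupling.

forbidden

ΔL = 0, ±1 (not L=0↔0): L: 3 → 0, ΔL = -3 — violated.
Parity must change: even → odd — satisfied.
ΔJ = 0, ±1 (not J=0↔0): J: 5 → 1, ΔJ = -4 — violated.
ΔS = 0: S: 2 → 1 — violated.
Rule(s) violated: ΔS, ΔL, ΔJ.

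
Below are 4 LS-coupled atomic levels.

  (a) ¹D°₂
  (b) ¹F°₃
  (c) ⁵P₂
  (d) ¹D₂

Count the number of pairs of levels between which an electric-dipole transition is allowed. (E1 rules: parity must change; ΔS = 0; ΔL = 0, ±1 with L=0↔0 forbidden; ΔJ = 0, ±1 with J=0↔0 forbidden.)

2

(a)–(b): forbidden (parity).
(a)–(c): forbidden (ΔS).
(a)–(d): allowed.
(b)–(c): forbidden (ΔS, ΔL).
(b)–(d): allowed.
(c)–(d): forbidden (parity, ΔS).
Allowed pairs: 2 of 6.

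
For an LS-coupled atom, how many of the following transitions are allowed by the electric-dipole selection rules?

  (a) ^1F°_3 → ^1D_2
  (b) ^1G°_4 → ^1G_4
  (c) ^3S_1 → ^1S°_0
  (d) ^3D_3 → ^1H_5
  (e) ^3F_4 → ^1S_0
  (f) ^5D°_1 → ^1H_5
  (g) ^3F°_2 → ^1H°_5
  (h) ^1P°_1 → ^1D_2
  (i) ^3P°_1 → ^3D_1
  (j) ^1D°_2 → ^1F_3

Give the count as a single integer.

(a) allowed
(b) allowed
(c) forbidden (ΔS, ΔL fail)
(d) forbidden (parity, ΔS, ΔL, ΔJ fail)
(e) forbidden (parity, ΔS, ΔL, ΔJ fail)
(f) forbidden (ΔS, ΔL, ΔJ fail)
(g) forbidden (parity, ΔS, ΔL, ΔJ fail)
(h) allowed
(i) allowed
(j) allowed
Total allowed: 5 of 10.

5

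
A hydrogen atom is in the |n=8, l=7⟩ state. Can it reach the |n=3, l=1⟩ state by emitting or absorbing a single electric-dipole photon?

Initial l = 7, final l = 1, so Δl = -6. E1 requires Δl = ±1: fails.
The transition is electric-dipole forbidden.

forbidden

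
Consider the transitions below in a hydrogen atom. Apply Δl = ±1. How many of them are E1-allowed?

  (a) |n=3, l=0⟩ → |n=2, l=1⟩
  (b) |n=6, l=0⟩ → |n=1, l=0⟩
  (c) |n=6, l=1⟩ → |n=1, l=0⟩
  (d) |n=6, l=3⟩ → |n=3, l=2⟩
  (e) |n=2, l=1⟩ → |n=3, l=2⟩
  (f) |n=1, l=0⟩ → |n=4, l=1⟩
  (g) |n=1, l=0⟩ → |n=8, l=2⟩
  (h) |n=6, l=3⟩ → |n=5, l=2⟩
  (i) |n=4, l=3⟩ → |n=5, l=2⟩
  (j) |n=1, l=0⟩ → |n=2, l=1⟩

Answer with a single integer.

8

(a) allowed
(b) forbidden — Δl = +0 (E1 requires Δl = ±1)
(c) allowed
(d) allowed
(e) allowed
(f) allowed
(g) forbidden — Δl = +2 (E1 requires Δl = ±1)
(h) allowed
(i) allowed
(j) allowed
Total allowed: 8 of 10.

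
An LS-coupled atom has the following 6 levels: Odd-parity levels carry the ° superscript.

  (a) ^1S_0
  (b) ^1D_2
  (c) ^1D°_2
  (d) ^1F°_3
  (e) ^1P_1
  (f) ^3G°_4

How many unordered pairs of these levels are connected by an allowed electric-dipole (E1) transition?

3

(a)–(b): forbidden (parity, ΔL, ΔJ).
(a)–(c): forbidden (ΔL, ΔJ).
(a)–(d): forbidden (ΔL, ΔJ).
(a)–(e): forbidden (parity).
(a)–(f): forbidden (ΔS, ΔL, ΔJ).
(b)–(c): allowed.
(b)–(d): allowed.
(b)–(e): forbidden (parity).
(b)–(f): forbidden (ΔS, ΔL, ΔJ).
(c)–(d): forbidden (parity).
(c)–(e): allowed.
(c)–(f): forbidden (parity, ΔS, ΔL, ΔJ).
(d)–(e): forbidden (ΔL, ΔJ).
(d)–(f): forbidden (parity, ΔS).
(e)–(f): forbidden (ΔS, ΔL, ΔJ).
Allowed pairs: 3 of 15.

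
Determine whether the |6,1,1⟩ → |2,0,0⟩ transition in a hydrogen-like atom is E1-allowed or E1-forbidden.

allowed

l: 1 → 0 (Δl = -1). Δl = ±1 ok.
m_l: 1 → 0 (Δm_l = -1). |Δm_l| ≤ 1 ok.
All E1 selection rules are satisfied.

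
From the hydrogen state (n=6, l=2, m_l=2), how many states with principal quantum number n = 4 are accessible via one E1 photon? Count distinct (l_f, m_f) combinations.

E1 requires Δl = ±1, so l_f ∈ {1, 3}; with 0 ≤ l_f ≤ n_f−1 = 3, the allowed l_f values are {1, 3}.
For l_f = 1: m_f ∈ {m_i−1, m_i, m_i+1} ∩ [−1, 1] = {1} → 1 state.
For l_f = 3: m_f ∈ {m_i−1, m_i, m_i+1} ∩ [−3, 3] = {1, 2, 3} → 3 states.
Total: 4.

4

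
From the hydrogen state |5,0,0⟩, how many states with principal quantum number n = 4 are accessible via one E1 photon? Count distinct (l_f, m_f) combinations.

E1 requires Δl = ±1, so l_f ∈ {-1, 1}; with 0 ≤ l_f ≤ n_f−1 = 3, the allowed l_f values are {1}.
For l_f = 1: m_f ∈ {m_i−1, m_i, m_i+1} ∩ [−1, 1] = {-1, 0, 1} → 3 states.
Total: 3.

3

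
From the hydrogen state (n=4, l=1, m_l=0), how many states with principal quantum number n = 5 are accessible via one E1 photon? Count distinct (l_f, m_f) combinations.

4

E1 requires Δl = ±1, so l_f ∈ {0, 2}; with 0 ≤ l_f ≤ n_f−1 = 4, the allowed l_f values are {0, 2}.
For l_f = 0: m_f ∈ {m_i−1, m_i, m_i+1} ∩ [−0, 0] = {0} → 1 state.
For l_f = 2: m_f ∈ {m_i−1, m_i, m_i+1} ∩ [−2, 2] = {-1, 0, 1} → 3 states.
Total: 4.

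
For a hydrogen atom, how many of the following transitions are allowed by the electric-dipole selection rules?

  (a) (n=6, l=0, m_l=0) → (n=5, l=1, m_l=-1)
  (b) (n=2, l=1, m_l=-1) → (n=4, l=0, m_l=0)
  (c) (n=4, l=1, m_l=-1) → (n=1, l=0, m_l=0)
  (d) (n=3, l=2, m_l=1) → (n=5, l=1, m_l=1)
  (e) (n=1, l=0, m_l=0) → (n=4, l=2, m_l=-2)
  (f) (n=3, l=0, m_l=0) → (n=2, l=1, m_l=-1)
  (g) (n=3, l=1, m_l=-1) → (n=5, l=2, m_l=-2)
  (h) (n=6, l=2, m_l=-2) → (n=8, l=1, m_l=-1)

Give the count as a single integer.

(a) allowed
(b) allowed
(c) allowed
(d) allowed
(e) forbidden — Δl = +2 (E1 requires Δl = ±1); Δm_l = -2 (E1 requires Δm_l = 0, ±1)
(f) allowed
(g) allowed
(h) allowed
Total allowed: 7 of 8.

7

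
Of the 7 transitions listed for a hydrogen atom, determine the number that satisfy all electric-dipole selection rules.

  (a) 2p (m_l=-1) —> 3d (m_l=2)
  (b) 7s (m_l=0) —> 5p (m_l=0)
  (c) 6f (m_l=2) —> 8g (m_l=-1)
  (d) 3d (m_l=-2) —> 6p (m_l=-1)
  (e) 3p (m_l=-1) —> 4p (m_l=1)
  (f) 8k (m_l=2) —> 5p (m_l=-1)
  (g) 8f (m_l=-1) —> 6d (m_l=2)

2

(a) forbidden — Δm_l = +3 (E1 requires Δm_l = 0, ±1)
(b) allowed
(c) forbidden — Δm_l = -3 (E1 requires Δm_l = 0, ±1)
(d) allowed
(e) forbidden — Δl = +0 (E1 requires Δl = ±1); Δm_l = +2 (E1 requires Δm_l = 0, ±1)
(f) forbidden — Δl = -6 (E1 requires Δl = ±1); Δm_l = -3 (E1 requires Δm_l = 0, ±1)
(g) forbidden — Δm_l = +3 (E1 requires Δm_l = 0, ±1)
Total allowed: 2 of 7.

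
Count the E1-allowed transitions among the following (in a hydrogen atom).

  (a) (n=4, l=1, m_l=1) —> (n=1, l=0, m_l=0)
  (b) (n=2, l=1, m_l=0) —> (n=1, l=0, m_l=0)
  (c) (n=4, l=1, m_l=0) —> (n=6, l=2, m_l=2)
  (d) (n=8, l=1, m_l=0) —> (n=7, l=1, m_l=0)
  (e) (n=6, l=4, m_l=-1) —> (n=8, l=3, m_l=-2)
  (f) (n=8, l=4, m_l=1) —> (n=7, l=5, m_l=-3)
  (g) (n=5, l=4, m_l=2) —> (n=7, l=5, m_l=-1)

3

(a) allowed
(b) allowed
(c) forbidden — Δm_l = +2 (E1 requires Δm_l = 0, ±1)
(d) forbidden — Δl = +0 (E1 requires Δl = ±1)
(e) allowed
(f) forbidden — Δm_l = -4 (E1 requires Δm_l = 0, ±1)
(g) forbidden — Δm_l = -3 (E1 requires Δm_l = 0, ±1)
Total allowed: 3 of 7.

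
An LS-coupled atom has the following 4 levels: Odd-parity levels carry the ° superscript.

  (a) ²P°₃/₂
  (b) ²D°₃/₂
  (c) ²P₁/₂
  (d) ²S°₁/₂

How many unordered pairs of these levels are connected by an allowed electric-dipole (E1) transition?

(a)–(b): forbidden (parity).
(a)–(c): allowed.
(a)–(d): forbidden (parity).
(b)–(c): allowed.
(b)–(d): forbidden (parity, ΔL).
(c)–(d): allowed.
Allowed pairs: 3 of 6.

3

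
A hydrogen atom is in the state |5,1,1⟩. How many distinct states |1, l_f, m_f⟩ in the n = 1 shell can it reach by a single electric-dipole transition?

1

E1 requires Δl = ±1, so l_f ∈ {0, 2}; with 0 ≤ l_f ≤ n_f−1 = 0, the allowed l_f values are {0}.
For l_f = 0: m_f ∈ {m_i−1, m_i, m_i+1} ∩ [−0, 0] = {0} → 1 state.
Total: 1.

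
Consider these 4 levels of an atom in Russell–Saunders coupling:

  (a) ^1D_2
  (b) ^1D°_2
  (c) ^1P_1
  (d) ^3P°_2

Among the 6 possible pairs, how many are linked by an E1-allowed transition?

(a)–(b): allowed.
(a)–(c): forbidden (parity).
(a)–(d): forbidden (ΔS).
(b)–(c): allowed.
(b)–(d): forbidden (parity, ΔS).
(c)–(d): forbidden (ΔS).
Allowed pairs: 2 of 6.

2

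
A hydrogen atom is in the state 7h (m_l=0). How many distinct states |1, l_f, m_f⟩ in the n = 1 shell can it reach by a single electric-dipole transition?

0

E1 requires l_f ∈ {4, 6}, but neither lies in [0, 0], so no final state is reachable.
Total: 0.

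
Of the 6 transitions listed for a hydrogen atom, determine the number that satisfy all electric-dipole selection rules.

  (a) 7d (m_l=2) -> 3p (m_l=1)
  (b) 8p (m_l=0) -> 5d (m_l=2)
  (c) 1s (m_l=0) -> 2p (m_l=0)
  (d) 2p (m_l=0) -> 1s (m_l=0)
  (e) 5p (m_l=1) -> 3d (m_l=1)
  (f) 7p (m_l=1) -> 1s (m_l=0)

(a) allowed
(b) forbidden — Δm_l = +2 (E1 requires Δm_l = 0, ±1)
(c) allowed
(d) allowed
(e) allowed
(f) allowed
Total allowed: 5 of 6.

5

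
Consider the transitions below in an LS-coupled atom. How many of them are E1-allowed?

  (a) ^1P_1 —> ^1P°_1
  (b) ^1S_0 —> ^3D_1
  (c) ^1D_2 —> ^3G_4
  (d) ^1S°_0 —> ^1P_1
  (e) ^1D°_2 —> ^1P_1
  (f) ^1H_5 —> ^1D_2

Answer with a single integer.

3

(a) allowed
(b) forbidden (parity, ΔS, ΔL fail)
(c) forbidden (parity, ΔS, ΔL, ΔJ fail)
(d) allowed
(e) allowed
(f) forbidden (parity, ΔL, ΔJ fail)
Total allowed: 3 of 6.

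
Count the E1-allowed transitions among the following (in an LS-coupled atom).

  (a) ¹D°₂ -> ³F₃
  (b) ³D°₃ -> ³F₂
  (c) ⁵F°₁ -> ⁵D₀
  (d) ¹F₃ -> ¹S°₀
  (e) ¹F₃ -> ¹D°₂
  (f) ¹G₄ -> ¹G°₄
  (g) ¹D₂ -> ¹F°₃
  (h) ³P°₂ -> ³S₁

6

(a) forbidden (ΔS fails)
(b) allowed
(c) allowed
(d) forbidden (ΔL, ΔJ fail)
(e) allowed
(f) allowed
(g) allowed
(h) allowed
Total allowed: 6 of 8.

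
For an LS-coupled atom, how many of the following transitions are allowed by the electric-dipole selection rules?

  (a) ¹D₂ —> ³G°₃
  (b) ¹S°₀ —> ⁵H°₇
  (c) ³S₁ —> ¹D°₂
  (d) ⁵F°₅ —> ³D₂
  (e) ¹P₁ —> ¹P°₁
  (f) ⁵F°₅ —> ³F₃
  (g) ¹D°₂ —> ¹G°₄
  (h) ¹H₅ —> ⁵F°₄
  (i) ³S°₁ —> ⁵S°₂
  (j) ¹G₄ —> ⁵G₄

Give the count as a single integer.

1

(a) forbidden (ΔS, ΔL fail)
(b) forbidden (parity, ΔS, ΔL, ΔJ fail)
(c) forbidden (ΔS, ΔL fail)
(d) forbidden (ΔS, ΔJ fail)
(e) allowed
(f) forbidden (ΔS, ΔJ fail)
(g) forbidden (parity, ΔL, ΔJ fail)
(h) forbidden (ΔS, ΔL fail)
(i) forbidden (parity, ΔS, ΔL fail)
(j) forbidden (parity, ΔS fail)
Total allowed: 1 of 10.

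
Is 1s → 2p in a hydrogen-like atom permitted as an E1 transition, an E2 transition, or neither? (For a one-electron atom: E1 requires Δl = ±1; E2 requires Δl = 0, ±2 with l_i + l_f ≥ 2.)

E1

Δl = 1 − 0 = +1; l_i + l_f = 1.
E1 (Δl = ±1): satisfied.
E2 (Δl = 0,±2, l_i+l_f ≥ 2): not satisfied.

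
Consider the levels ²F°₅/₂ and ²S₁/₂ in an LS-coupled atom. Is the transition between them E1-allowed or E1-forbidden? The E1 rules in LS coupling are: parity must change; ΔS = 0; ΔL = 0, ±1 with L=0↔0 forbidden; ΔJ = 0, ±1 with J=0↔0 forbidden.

forbidden

Initial level: S=1/2, L=3, J=5/2, parity odd. Final level: S=1/2, L=0, J=1/2, parity even.
Parity must change: odd → even — passes.
ΔS = 0: S: 1/2 → 1/2 — passes.
ΔL = 0, ±1 (not L=0↔0): L: 3 → 0, ΔL = -3 — fails.
ΔJ = 0, ±1 (not J=0↔0): J: 5/2 → 1/2, ΔJ = -2 — fails.
Rule(s) violated: ΔL, ΔJ.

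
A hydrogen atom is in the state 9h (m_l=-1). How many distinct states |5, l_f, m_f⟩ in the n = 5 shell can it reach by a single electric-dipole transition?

3

E1 requires Δl = ±1, so l_f ∈ {4, 6}; with 0 ≤ l_f ≤ n_f−1 = 4, the allowed l_f values are {4}.
For l_f = 4: m_f ∈ {m_i−1, m_i, m_i+1} ∩ [−4, 4] = {-2, -1, 0} → 3 states.
Total: 3.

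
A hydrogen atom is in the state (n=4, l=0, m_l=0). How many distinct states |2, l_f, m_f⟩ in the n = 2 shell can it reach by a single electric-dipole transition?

E1 requires Δl = ±1, so l_f ∈ {-1, 1}; with 0 ≤ l_f ≤ n_f−1 = 1, the allowed l_f values are {1}.
For l_f = 1: m_f ∈ {m_i−1, m_i, m_i+1} ∩ [−1, 1] = {-1, 0, 1} → 3 states.
Total: 3.

3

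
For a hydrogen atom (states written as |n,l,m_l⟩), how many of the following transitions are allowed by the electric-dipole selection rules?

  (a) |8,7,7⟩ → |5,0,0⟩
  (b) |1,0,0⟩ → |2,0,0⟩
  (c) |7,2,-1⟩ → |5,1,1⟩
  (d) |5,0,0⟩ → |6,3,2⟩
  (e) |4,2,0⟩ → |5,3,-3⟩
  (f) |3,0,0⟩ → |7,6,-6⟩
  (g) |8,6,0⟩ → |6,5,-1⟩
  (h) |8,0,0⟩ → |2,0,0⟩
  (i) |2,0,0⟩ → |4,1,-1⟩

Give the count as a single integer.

2

(a) forbidden — Δl = -7 (E1 requires Δl = ±1); Δm_l = -7 (E1 requires Δm_l = 0, ±1)
(b) forbidden — Δl = +0 (E1 requires Δl = ±1)
(c) forbidden — Δm_l = +2 (E1 requires Δm_l = 0, ±1)
(d) forbidden — Δl = +3 (E1 requires Δl = ±1); Δm_l = +2 (E1 requires Δm_l = 0, ±1)
(e) forbidden — Δm_l = -3 (E1 requires Δm_l = 0, ±1)
(f) forbidden — Δl = +6 (E1 requires Δl = ±1); Δm_l = -6 (E1 requires Δm_l = 0, ±1)
(g) allowed
(h) forbidden — Δl = +0 (E1 requires Δl = ±1)
(i) allowed
Total allowed: 2 of 9.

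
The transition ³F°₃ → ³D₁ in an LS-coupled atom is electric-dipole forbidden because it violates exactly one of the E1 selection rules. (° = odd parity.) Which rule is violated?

the ΔJ = 0, ±1 rule

Parity must change: odd → even — ✓.
ΔS = 0: S: 1 → 1 — ✓.
ΔL = 0, ±1 (not L=0↔0): L: 3 → 2, ΔL = -1 — ✓.
ΔJ = 0, ±1 (not J=0↔0): J: 3 → 1, ΔJ = -2 — ✗.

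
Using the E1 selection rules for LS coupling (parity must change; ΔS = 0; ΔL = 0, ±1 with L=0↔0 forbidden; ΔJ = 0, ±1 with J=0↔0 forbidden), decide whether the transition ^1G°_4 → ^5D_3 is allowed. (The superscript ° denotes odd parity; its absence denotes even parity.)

forbidden

Parity must change: odd → even — ✓.
ΔS = 0: S: 0 → 2 — ✗.
ΔL = 0, ±1 (not L=0↔0): L: 4 → 2, ΔL = -2 — ✗.
ΔJ = 0, ±1 (not J=0↔0): J: 4 → 3, ΔJ = -1 — ✓.
Rule(s) violated: ΔS, ΔL.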